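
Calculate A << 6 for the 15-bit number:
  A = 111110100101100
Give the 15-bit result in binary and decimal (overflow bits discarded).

Shift left by 6: drop the top 6 bit(s), append 6 zero(s) on the right.
  111110100101100  ->  discard [111110], keep [100101100], append 000000
= 100101100000000

Answer: 100101100000000 (19200)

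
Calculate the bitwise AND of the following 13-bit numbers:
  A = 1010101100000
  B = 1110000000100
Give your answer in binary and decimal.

Apply & to each column (1 only where both bits are 1):
  1010101100000
& 1110000000100
---------------
  1010000000000

Answer: 1010000000000 (5120)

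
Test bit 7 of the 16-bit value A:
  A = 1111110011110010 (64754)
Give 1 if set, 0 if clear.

Bit 7 is the 8th from the right.
  1111110011110010
          ^
That bit is 1.

Answer: 1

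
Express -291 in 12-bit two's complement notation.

1. Binary of +291:  000100100011
2. Invert bits:     111011011100
3. Add 1:           111011011101

Answer: 111011011101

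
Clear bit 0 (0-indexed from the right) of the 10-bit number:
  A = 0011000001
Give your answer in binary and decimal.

Mask = ~(1 << 0) = 1111111110
Bit 0 of A is 1, so AND-ing with the mask clears it to 0.
  0011000001
& 1111111110
------------
  0011000000

Answer: 0011000000 (192)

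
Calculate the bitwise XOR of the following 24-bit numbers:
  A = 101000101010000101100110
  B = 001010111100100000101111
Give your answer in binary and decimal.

Apply ^ to each column (1 where bits differ):
  101000101010000101100110
^ 001010111100100000101111
--------------------------
  100010010110100101001001

Answer: 100010010110100101001001 (9005385)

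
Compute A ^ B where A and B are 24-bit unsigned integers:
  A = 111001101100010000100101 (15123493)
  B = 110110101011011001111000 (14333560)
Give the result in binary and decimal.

Apply ^ to each column (1 where bits differ):
  111001101100010000100101
^ 110110101011011001111000
--------------------------
  001111000111001001011101

Answer: 001111000111001001011101 (3961437)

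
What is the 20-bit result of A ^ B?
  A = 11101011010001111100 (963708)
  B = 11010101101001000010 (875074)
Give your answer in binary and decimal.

Apply ^ to each column (1 where bits differ):
  11101011010001111100
^ 11010101101001000010
----------------------
  00111110111000111110

Answer: 00111110111000111110 (257598)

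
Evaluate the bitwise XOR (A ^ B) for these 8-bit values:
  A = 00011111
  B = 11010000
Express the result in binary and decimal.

Apply ^ to each column (1 where bits differ):
  00011111
^ 11010000
----------
  11001111

Answer: 11001111 (207)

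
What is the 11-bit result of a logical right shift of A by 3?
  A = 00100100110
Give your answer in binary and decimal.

Logical shift right by 3: drop the bottom 3 bit(s), prepend 3 zero(s) on the left.
  00100100110  ->  keep [00100100], discard [110], prepend 000
= 00000100100

Answer: 00000100100 (36)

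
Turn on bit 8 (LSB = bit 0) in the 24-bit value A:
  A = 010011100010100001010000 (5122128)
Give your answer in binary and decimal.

Mask = 1 << 8 = 000000000000000100000000
Bit 8 of A is 0, so OR-ing with the mask flips it to 1.
  010011100010100001010000
| 000000000000000100000000
--------------------------
  010011100010100101010000

Answer: 010011100010100101010000 (5122384)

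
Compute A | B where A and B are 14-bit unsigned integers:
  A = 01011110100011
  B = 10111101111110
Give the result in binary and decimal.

Apply | to each column (1 where either bit is 1):
  01011110100011
| 10111101111110
----------------
  11111111111111

Answer: 11111111111111 (16383)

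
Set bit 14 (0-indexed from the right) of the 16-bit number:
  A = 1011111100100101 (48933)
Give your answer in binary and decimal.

Mask = 1 << 14 = 0100000000000000
Bit 14 of A is 0, so OR-ing with the mask flips it to 1.
  1011111100100101
| 0100000000000000
------------------
  1111111100100101

Answer: 1111111100100101 (65317)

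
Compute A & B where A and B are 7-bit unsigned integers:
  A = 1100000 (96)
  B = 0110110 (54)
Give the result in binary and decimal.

Apply & to each column (1 only where both bits are 1):
  1100000
& 0110110
---------
  0100000

Answer: 0100000 (32)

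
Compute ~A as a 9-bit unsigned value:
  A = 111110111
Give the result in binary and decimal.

Flip each bit (0->1, 1->0):
  111110111
  000001000

Answer: 000001000 (8)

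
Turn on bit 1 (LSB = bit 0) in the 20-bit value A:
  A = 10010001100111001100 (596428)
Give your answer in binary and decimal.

Mask = 1 << 1 = 00000000000000000010
Bit 1 of A is 0, so OR-ing with the mask flips it to 1.
  10010001100111001100
| 00000000000000000010
----------------------
  10010001100111001110

Answer: 10010001100111001110 (596430)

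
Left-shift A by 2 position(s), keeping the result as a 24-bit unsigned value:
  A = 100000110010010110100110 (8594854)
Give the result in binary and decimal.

Shift left by 2: drop the top 2 bit(s), append 2 zero(s) on the right.
  100000110010010110100110  ->  discard [10], keep [0000110010010110100110], append 00
= 000011001001011010011000

Answer: 000011001001011010011000 (824984)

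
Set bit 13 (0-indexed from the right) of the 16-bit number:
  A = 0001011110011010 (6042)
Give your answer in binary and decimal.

Mask = 1 << 13 = 0010000000000000
Bit 13 of A is 0, so OR-ing with the mask flips it to 1.
  0001011110011010
| 0010000000000000
------------------
  0011011110011010

Answer: 0011011110011010 (14234)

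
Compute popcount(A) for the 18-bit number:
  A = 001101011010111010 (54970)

001101011010111010
1-bits at positions (from bit 0 = LSB): 1, 3, 4, 5, 7, 9, 10, 12, 14, 15
Count = 10

Answer: 10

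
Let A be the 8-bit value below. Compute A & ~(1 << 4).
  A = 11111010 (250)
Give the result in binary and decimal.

Mask = ~(1 << 4) = 11101111
Bit 4 of A is 1, so AND-ing with the mask clears it to 0.
  11111010
& 11101111
----------
  11101010

Answer: 11101010 (234)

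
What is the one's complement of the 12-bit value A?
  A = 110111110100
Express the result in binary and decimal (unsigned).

Flip each bit (0->1, 1->0):
  110111110100
  001000001011

Answer: 001000001011 (523)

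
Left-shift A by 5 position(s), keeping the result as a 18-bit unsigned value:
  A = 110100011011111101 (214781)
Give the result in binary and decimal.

Shift left by 5: drop the top 5 bit(s), append 5 zero(s) on the right.
  110100011011111101  ->  discard [11010], keep [0011011111101], append 00000
= 001101111110100000

Answer: 001101111110100000 (57248)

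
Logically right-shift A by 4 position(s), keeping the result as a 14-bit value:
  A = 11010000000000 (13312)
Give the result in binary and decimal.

Logical shift right by 4: drop the bottom 4 bit(s), prepend 4 zero(s) on the left.
  11010000000000  ->  keep [1101000000], discard [0000], prepend 0000
= 00001101000000

Answer: 00001101000000 (832)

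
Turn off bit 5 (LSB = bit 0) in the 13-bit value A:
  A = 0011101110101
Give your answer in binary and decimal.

Mask = ~(1 << 5) = 1111111011111
Bit 5 of A is 1, so AND-ing with the mask clears it to 0.
  0011101110101
& 1111111011111
---------------
  0011101010101

Answer: 0011101010101 (1877)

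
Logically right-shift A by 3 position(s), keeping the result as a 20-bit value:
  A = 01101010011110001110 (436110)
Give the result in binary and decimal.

Logical shift right by 3: drop the bottom 3 bit(s), prepend 3 zero(s) on the left.
  01101010011110001110  ->  keep [01101010011110001], discard [110], prepend 000
= 00001101010011110001

Answer: 00001101010011110001 (54513)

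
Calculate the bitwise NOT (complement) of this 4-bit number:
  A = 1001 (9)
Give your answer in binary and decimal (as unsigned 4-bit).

Flip each bit (0->1, 1->0):
  1001
  0110

Answer: 0110 (6)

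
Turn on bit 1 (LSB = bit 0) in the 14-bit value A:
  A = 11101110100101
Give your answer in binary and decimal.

Mask = 1 << 1 = 00000000000010
Bit 1 of A is 0, so OR-ing with the mask flips it to 1.
  11101110100101
| 00000000000010
----------------
  11101110100111

Answer: 11101110100111 (15271)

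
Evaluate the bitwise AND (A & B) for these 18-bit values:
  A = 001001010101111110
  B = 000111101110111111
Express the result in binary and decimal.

Apply & to each column (1 only where both bits are 1):
  001001010101111110
& 000111101110111111
--------------------
  000001000100111110

Answer: 000001000100111110 (4414)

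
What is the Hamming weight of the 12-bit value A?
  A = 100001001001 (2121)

100001001001
1-bits at positions (from bit 0 = LSB): 0, 3, 6, 11
Count = 4

Answer: 4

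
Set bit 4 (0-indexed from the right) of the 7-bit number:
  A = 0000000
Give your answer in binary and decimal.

Mask = 1 << 4 = 0010000
Bit 4 of A is 0, so OR-ing with the mask flips it to 1.
  0000000
| 0010000
---------
  0010000

Answer: 0010000 (16)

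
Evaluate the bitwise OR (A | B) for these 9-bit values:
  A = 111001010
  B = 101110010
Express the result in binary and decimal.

Apply | to each column (1 where either bit is 1):
  111001010
| 101110010
-----------
  111111010

Answer: 111111010 (506)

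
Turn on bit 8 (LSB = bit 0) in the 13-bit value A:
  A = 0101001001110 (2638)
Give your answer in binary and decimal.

Mask = 1 << 8 = 0000100000000
Bit 8 of A is 0, so OR-ing with the mask flips it to 1.
  0101001001110
| 0000100000000
---------------
  0101101001110

Answer: 0101101001110 (2894)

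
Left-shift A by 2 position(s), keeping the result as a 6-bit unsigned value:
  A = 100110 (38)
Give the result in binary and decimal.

Shift left by 2: drop the top 2 bit(s), append 2 zero(s) on the right.
  100110  ->  discard [10], keep [0110], append 00
= 011000

Answer: 011000 (24)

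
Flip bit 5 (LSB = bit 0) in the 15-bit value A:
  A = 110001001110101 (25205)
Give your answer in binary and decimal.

Mask = 1 << 5 = 000000000100000
Bit 5 of A is 1; XOR with the mask flips it to 0.
  110001001110101
^ 000000000100000
-----------------
  110001001010101

Answer: 110001001010101 (25173)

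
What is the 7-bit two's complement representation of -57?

1. Binary of +57:  0111001
2. Invert bits:     1000110
3. Add 1:           1000111

Answer: 1000111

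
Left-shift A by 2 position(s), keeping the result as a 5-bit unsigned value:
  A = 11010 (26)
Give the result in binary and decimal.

Shift left by 2: drop the top 2 bit(s), append 2 zero(s) on the right.
  11010  ->  discard [11], keep [010], append 00
= 01000

Answer: 01000 (8)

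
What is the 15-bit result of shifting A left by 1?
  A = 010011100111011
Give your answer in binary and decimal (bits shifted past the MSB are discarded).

Shift left by 1: drop the top 1 bit(s), append 1 zero(s) on the right.
  010011100111011  ->  discard [0], keep [10011100111011], append 0
= 100111001110110

Answer: 100111001110110 (20086)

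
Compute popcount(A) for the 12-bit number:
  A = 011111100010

011111100010
1-bits at positions (from bit 0 = LSB): 1, 5, 6, 7, 8, 9, 10
Count = 7

Answer: 7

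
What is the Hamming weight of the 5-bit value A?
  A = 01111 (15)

01111
1-bits at positions (from bit 0 = LSB): 0, 1, 2, 3
Count = 4

Answer: 4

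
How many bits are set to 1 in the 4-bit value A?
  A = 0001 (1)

0001
1-bits at positions (from bit 0 = LSB): 0
Count = 1

Answer: 1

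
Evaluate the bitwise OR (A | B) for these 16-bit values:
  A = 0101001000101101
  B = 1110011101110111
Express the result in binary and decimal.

Apply | to each column (1 where either bit is 1):
  0101001000101101
| 1110011101110111
------------------
  1111011101111111

Answer: 1111011101111111 (63359)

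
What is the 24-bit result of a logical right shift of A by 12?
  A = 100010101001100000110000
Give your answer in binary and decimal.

Logical shift right by 12: drop the bottom 12 bit(s), prepend 12 zero(s) on the left.
  100010101001100000110000  ->  keep [100010101001], discard [100000110000], prepend 000000000000
= 000000000000100010101001

Answer: 000000000000100010101001 (2217)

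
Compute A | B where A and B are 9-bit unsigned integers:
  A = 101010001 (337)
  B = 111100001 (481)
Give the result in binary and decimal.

Apply | to each column (1 where either bit is 1):
  101010001
| 111100001
-----------
  111110001

Answer: 111110001 (497)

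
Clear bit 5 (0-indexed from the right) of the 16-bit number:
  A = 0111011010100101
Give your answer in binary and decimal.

Mask = ~(1 << 5) = 1111111111011111
Bit 5 of A is 1, so AND-ing with the mask clears it to 0.
  0111011010100101
& 1111111111011111
------------------
  0111011010000101

Answer: 0111011010000101 (30341)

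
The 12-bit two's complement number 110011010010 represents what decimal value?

MSB is 1, so the value is negative. Find the magnitude:
1. Invert bits:  001100101101
2. Add 1:        001100101110  = 814
3. Apply sign:   -814

Answer: -814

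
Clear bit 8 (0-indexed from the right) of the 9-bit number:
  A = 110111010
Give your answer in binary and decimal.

Mask = ~(1 << 8) = 011111111
Bit 8 of A is 1, so AND-ing with the mask clears it to 0.
  110111010
& 011111111
-----------
  010111010

Answer: 010111010 (186)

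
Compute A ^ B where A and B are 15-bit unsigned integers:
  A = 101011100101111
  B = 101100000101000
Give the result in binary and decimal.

Apply ^ to each column (1 where bits differ):
  101011100101111
^ 101100000101000
-----------------
  000111100000111

Answer: 000111100000111 (3847)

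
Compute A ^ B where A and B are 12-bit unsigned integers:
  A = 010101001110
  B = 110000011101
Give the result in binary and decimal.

Apply ^ to each column (1 where bits differ):
  010101001110
^ 110000011101
--------------
  100101010011

Answer: 100101010011 (2387)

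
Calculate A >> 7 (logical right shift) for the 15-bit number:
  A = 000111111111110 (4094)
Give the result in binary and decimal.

Logical shift right by 7: drop the bottom 7 bit(s), prepend 7 zero(s) on the left.
  000111111111110  ->  keep [00011111], discard [1111110], prepend 0000000
= 000000000011111

Answer: 000000000011111 (31)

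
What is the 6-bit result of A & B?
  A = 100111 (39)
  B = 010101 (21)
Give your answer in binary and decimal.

Apply & to each column (1 only where both bits are 1):
  100111
& 010101
--------
  000101

Answer: 000101 (5)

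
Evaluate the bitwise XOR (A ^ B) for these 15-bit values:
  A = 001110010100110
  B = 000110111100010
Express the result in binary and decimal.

Apply ^ to each column (1 where bits differ):
  001110010100110
^ 000110111100010
-----------------
  001000101000100

Answer: 001000101000100 (4420)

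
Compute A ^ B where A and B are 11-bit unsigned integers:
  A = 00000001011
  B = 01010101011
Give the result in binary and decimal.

Apply ^ to each column (1 where bits differ):
  00000001011
^ 01010101011
-------------
  01010100000

Answer: 01010100000 (672)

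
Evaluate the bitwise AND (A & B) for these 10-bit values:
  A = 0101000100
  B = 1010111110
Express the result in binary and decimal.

Apply & to each column (1 only where both bits are 1):
  0101000100
& 1010111110
------------
  0000000100

Answer: 0000000100 (4)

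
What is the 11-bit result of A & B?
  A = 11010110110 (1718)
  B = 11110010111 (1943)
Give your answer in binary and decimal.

Apply & to each column (1 only where both bits are 1):
  11010110110
& 11110010111
-------------
  11010010110

Answer: 11010010110 (1686)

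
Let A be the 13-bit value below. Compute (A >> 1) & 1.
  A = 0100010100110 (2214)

Bit 1 is the 2nd from the right.
  0100010100110
             ^
That bit is 1.

Answer: 1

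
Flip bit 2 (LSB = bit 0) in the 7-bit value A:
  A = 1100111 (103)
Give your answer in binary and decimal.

Mask = 1 << 2 = 0000100
Bit 2 of A is 1; XOR with the mask flips it to 0.
  1100111
^ 0000100
---------
  1100011

Answer: 1100011 (99)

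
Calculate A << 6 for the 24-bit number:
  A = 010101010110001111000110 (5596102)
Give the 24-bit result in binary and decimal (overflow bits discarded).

Shift left by 6: drop the top 6 bit(s), append 6 zero(s) on the right.
  010101010110001111000110  ->  discard [010101], keep [010110001111000110], append 000000
= 010110001111000110000000

Answer: 010110001111000110000000 (5828992)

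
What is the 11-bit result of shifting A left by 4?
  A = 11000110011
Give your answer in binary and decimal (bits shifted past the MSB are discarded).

Shift left by 4: drop the top 4 bit(s), append 4 zero(s) on the right.
  11000110011  ->  discard [1100], keep [0110011], append 0000
= 01100110000

Answer: 01100110000 (816)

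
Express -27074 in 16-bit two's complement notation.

1. Binary of +27074:  0110100111000010
2. Invert bits:     1001011000111101
3. Add 1:           1001011000111110

Answer: 1001011000111110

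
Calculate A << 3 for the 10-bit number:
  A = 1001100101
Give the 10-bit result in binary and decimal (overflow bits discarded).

Shift left by 3: drop the top 3 bit(s), append 3 zero(s) on the right.
  1001100101  ->  discard [100], keep [1100101], append 000
= 1100101000

Answer: 1100101000 (808)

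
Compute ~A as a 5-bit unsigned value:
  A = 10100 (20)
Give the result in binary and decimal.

Flip each bit (0->1, 1->0):
  10100
  01011

Answer: 01011 (11)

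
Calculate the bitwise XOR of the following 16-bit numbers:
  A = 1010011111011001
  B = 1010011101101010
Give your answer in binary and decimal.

Apply ^ to each column (1 where bits differ):
  1010011111011001
^ 1010011101101010
------------------
  0000000010110011

Answer: 0000000010110011 (179)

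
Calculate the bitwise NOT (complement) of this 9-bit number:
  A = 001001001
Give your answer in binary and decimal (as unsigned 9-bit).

Flip each bit (0->1, 1->0):
  001001001
  110110110

Answer: 110110110 (438)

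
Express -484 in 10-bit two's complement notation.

1. Binary of +484:  0111100100
2. Invert bits:     1000011011
3. Add 1:           1000011100

Answer: 1000011100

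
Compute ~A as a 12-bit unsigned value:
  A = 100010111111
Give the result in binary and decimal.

Flip each bit (0->1, 1->0):
  100010111111
  011101000000

Answer: 011101000000 (1856)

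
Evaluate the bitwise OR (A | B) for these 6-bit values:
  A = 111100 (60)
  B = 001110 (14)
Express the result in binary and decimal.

Apply | to each column (1 where either bit is 1):
  111100
| 001110
--------
  111110

Answer: 111110 (62)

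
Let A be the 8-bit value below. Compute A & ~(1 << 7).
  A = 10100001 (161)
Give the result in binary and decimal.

Mask = ~(1 << 7) = 01111111
Bit 7 of A is 1, so AND-ing with the mask clears it to 0.
  10100001
& 01111111
----------
  00100001

Answer: 00100001 (33)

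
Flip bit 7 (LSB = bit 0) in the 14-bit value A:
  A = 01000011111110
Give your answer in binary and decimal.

Mask = 1 << 7 = 00000010000000
Bit 7 of A is 1; XOR with the mask flips it to 0.
  01000011111110
^ 00000010000000
----------------
  01000001111110

Answer: 01000001111110 (4222)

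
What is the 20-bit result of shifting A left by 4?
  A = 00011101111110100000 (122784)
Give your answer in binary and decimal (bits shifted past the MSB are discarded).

Shift left by 4: drop the top 4 bit(s), append 4 zero(s) on the right.
  00011101111110100000  ->  discard [0001], keep [1101111110100000], append 0000
= 11011111101000000000

Answer: 11011111101000000000 (915968)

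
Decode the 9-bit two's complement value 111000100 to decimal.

MSB is 1, so the value is negative. Find the magnitude:
1. Invert bits:  000111011
2. Add 1:        000111100  = 60
3. Apply sign:   -60

Answer: -60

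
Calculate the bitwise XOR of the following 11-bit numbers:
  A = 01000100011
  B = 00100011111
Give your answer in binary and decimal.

Apply ^ to each column (1 where bits differ):
  01000100011
^ 00100011111
-------------
  01100111100

Answer: 01100111100 (828)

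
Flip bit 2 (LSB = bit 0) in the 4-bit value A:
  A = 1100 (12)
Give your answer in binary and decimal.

Mask = 1 << 2 = 0100
Bit 2 of A is 1; XOR with the mask flips it to 0.
  1100
^ 0100
------
  1000

Answer: 1000 (8)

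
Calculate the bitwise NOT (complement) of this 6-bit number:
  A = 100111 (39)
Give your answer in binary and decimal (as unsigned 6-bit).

Flip each bit (0->1, 1->0):
  100111
  011000

Answer: 011000 (24)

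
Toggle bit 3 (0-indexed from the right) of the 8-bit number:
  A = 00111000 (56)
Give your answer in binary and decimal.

Mask = 1 << 3 = 00001000
Bit 3 of A is 1; XOR with the mask flips it to 0.
  00111000
^ 00001000
----------
  00110000

Answer: 00110000 (48)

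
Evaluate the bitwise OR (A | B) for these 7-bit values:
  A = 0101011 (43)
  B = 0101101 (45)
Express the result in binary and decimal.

Apply | to each column (1 where either bit is 1):
  0101011
| 0101101
---------
  0101111

Answer: 0101111 (47)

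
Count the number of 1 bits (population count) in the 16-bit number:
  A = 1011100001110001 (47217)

1011100001110001
1-bits at positions (from bit 0 = LSB): 0, 4, 5, 6, 11, 12, 13, 15
Count = 8

Answer: 8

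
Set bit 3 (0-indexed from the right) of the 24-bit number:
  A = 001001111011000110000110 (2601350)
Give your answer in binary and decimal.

Mask = 1 << 3 = 000000000000000000001000
Bit 3 of A is 0, so OR-ing with the mask flips it to 1.
  001001111011000110000110
| 000000000000000000001000
--------------------------
  001001111011000110001110

Answer: 001001111011000110001110 (2601358)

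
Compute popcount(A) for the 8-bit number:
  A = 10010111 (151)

10010111
1-bits at positions (from bit 0 = LSB): 0, 1, 2, 4, 7
Count = 5

Answer: 5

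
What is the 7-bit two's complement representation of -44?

1. Binary of +44:  0101100
2. Invert bits:     1010011
3. Add 1:           1010100

Answer: 1010100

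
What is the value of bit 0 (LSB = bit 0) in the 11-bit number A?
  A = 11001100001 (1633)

Bit 0 is the 1st from the right.
  11001100001
            ^
That bit is 1.

Answer: 1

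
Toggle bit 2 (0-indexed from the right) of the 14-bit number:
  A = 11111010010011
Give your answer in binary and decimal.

Mask = 1 << 2 = 00000000000100
Bit 2 of A is 0; XOR with the mask flips it to 1.
  11111010010011
^ 00000000000100
----------------
  11111010010111

Answer: 11111010010111 (16023)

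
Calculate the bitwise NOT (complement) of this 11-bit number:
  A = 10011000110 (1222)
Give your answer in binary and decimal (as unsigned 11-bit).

Flip each bit (0->1, 1->0):
  10011000110
  01100111001

Answer: 01100111001 (825)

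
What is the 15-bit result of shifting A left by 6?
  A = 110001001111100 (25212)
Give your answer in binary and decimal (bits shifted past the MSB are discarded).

Shift left by 6: drop the top 6 bit(s), append 6 zero(s) on the right.
  110001001111100  ->  discard [110001], keep [001111100], append 000000
= 001111100000000

Answer: 001111100000000 (7936)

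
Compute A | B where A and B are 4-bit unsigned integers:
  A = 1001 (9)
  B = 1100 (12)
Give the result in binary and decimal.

Apply | to each column (1 where either bit is 1):
  1001
| 1100
------
  1101

Answer: 1101 (13)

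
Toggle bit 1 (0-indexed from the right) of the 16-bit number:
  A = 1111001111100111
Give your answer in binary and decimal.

Mask = 1 << 1 = 0000000000000010
Bit 1 of A is 1; XOR with the mask flips it to 0.
  1111001111100111
^ 0000000000000010
------------------
  1111001111100101

Answer: 1111001111100101 (62437)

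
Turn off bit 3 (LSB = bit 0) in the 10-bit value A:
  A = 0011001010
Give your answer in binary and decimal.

Mask = ~(1 << 3) = 1111110111
Bit 3 of A is 1, so AND-ing with the mask clears it to 0.
  0011001010
& 1111110111
------------
  0011000010

Answer: 0011000010 (194)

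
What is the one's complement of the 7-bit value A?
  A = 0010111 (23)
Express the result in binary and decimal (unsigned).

Flip each bit (0->1, 1->0):
  0010111
  1101000

Answer: 1101000 (104)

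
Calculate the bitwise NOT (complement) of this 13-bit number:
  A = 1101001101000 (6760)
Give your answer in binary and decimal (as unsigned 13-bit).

Flip each bit (0->1, 1->0):
  1101001101000
  0010110010111

Answer: 0010110010111 (1431)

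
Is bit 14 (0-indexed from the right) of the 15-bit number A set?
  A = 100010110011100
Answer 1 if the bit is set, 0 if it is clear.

Bit 14 is the 15th from the right.
  100010110011100
  ^
That bit is 1.

Answer: 1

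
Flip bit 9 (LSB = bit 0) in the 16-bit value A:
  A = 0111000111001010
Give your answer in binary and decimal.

Mask = 1 << 9 = 0000001000000000
Bit 9 of A is 0; XOR with the mask flips it to 1.
  0111000111001010
^ 0000001000000000
------------------
  0111001111001010

Answer: 0111001111001010 (29642)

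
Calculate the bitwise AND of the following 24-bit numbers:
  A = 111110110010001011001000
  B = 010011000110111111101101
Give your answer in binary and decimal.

Apply & to each column (1 only where both bits are 1):
  111110110010001011001000
& 010011000110111111101101
--------------------------
  010010000010001011001000

Answer: 010010000010001011001000 (4727496)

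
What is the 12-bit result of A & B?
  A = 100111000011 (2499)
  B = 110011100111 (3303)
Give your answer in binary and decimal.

Apply & to each column (1 only where both bits are 1):
  100111000011
& 110011100111
--------------
  100011000011

Answer: 100011000011 (2243)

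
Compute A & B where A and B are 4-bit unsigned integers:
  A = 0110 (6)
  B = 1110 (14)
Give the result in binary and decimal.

Apply & to each column (1 only where both bits are 1):
  0110
& 1110
------
  0110

Answer: 0110 (6)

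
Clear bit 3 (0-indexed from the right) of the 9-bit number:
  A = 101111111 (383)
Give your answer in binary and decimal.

Mask = ~(1 << 3) = 111110111
Bit 3 of A is 1, so AND-ing with the mask clears it to 0.
  101111111
& 111110111
-----------
  101110111

Answer: 101110111 (375)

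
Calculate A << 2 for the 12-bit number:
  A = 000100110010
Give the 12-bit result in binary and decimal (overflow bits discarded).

Shift left by 2: drop the top 2 bit(s), append 2 zero(s) on the right.
  000100110010  ->  discard [00], keep [0100110010], append 00
= 010011001000

Answer: 010011001000 (1224)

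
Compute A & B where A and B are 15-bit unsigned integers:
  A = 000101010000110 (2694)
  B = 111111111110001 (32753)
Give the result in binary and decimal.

Apply & to each column (1 only where both bits are 1):
  000101010000110
& 111111111110001
-----------------
  000101010000000

Answer: 000101010000000 (2688)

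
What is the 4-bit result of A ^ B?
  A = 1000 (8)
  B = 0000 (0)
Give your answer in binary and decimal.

Apply ^ to each column (1 where bits differ):
  1000
^ 0000
------
  1000

Answer: 1000 (8)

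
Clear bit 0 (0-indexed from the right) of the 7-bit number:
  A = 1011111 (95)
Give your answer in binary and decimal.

Mask = ~(1 << 0) = 1111110
Bit 0 of A is 1, so AND-ing with the mask clears it to 0.
  1011111
& 1111110
---------
  1011110

Answer: 1011110 (94)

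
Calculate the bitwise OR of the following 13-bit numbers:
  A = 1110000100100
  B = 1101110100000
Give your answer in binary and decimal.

Apply | to each column (1 where either bit is 1):
  1110000100100
| 1101110100000
---------------
  1111110100100

Answer: 1111110100100 (8100)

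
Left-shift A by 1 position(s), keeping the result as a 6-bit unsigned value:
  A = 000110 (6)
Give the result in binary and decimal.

Shift left by 1: drop the top 1 bit(s), append 1 zero(s) on the right.
  000110  ->  discard [0], keep [00110], append 0
= 001100

Answer: 001100 (12)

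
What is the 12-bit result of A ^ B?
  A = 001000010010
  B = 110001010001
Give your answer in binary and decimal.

Apply ^ to each column (1 where bits differ):
  001000010010
^ 110001010001
--------------
  111001000011

Answer: 111001000011 (3651)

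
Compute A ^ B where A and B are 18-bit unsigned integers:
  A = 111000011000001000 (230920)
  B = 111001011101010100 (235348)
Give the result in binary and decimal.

Apply ^ to each column (1 where bits differ):
  111000011000001000
^ 111001011101010100
--------------------
  000001000101011100

Answer: 000001000101011100 (4444)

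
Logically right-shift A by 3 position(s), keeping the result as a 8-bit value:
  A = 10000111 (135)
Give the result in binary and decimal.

Logical shift right by 3: drop the bottom 3 bit(s), prepend 3 zero(s) on the left.
  10000111  ->  keep [10000], discard [111], prepend 000
= 00010000

Answer: 00010000 (16)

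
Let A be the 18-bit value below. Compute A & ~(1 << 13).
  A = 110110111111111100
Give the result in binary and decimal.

Mask = ~(1 << 13) = 111101111111111111
Bit 13 of A is 1, so AND-ing with the mask clears it to 0.
  110110111111111100
& 111101111111111111
--------------------
  110100111111111100

Answer: 110100111111111100 (217084)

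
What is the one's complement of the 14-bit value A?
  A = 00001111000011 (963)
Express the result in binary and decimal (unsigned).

Flip each bit (0->1, 1->0):
  00001111000011
  11110000111100

Answer: 11110000111100 (15420)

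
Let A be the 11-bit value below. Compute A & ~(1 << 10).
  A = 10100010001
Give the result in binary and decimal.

Mask = ~(1 << 10) = 01111111111
Bit 10 of A is 1, so AND-ing with the mask clears it to 0.
  10100010001
& 01111111111
-------------
  00100010001

Answer: 00100010001 (273)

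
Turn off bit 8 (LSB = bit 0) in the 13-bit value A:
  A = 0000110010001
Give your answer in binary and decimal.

Mask = ~(1 << 8) = 1111011111111
Bit 8 of A is 1, so AND-ing with the mask clears it to 0.
  0000110010001
& 1111011111111
---------------
  0000010010001

Answer: 0000010010001 (145)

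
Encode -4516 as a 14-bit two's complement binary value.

1. Binary of +4516:  01000110100100
2. Invert bits:     10111001011011
3. Add 1:           10111001011100

Answer: 10111001011100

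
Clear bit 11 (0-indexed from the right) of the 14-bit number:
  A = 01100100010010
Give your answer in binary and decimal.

Mask = ~(1 << 11) = 11011111111111
Bit 11 of A is 1, so AND-ing with the mask clears it to 0.
  01100100010010
& 11011111111111
----------------
  01000100010010

Answer: 01000100010010 (4370)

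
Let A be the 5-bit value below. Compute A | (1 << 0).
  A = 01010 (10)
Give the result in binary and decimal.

Mask = 1 << 0 = 00001
Bit 0 of A is 0, so OR-ing with the mask flips it to 1.
  01010
| 00001
-------
  01011

Answer: 01011 (11)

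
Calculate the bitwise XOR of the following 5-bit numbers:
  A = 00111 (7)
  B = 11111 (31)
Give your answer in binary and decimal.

Apply ^ to each column (1 where bits differ):
  00111
^ 11111
-------
  11000

Answer: 11000 (24)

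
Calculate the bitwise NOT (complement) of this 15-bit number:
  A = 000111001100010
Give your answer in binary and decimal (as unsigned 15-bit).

Flip each bit (0->1, 1->0):
  000111001100010
  111000110011101

Answer: 111000110011101 (29085)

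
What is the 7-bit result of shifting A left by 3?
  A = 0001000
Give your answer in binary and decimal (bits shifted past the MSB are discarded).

Shift left by 3: drop the top 3 bit(s), append 3 zero(s) on the right.
  0001000  ->  discard [000], keep [1000], append 000
= 1000000

Answer: 1000000 (64)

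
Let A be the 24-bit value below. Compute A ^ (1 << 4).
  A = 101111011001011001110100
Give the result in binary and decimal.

Mask = 1 << 4 = 000000000000000000010000
Bit 4 of A is 1; XOR with the mask flips it to 0.
  101111011001011001110100
^ 000000000000000000010000
--------------------------
  101111011001011001100100

Answer: 101111011001011001100100 (12424804)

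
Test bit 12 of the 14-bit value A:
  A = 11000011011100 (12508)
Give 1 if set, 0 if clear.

Bit 12 is the 13th from the right.
  11000011011100
   ^
That bit is 1.

Answer: 1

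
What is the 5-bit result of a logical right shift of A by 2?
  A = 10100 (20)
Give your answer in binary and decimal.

Logical shift right by 2: drop the bottom 2 bit(s), prepend 2 zero(s) on the left.
  10100  ->  keep [101], discard [00], prepend 00
= 00101

Answer: 00101 (5)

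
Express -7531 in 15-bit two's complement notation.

1. Binary of +7531:  001110101101011
2. Invert bits:     110001010010100
3. Add 1:           110001010010101

Answer: 110001010010101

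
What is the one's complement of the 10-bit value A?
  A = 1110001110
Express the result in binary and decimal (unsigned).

Flip each bit (0->1, 1->0):
  1110001110
  0001110001

Answer: 0001110001 (113)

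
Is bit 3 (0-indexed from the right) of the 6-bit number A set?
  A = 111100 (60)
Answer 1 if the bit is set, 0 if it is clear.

Bit 3 is the 4th from the right.
  111100
    ^
That bit is 1.

Answer: 1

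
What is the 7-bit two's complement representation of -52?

1. Binary of +52:  0110100
2. Invert bits:     1001011
3. Add 1:           1001100

Answer: 1001100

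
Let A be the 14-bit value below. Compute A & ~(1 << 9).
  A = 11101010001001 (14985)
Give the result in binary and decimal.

Mask = ~(1 << 9) = 11110111111111
Bit 9 of A is 1, so AND-ing with the mask clears it to 0.
  11101010001001
& 11110111111111
----------------
  11100010001001

Answer: 11100010001001 (14473)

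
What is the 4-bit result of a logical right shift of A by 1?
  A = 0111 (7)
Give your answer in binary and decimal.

Logical shift right by 1: drop the bottom 1 bit(s), prepend 1 zero(s) on the left.
  0111  ->  keep [011], discard [1], prepend 0
= 0011

Answer: 0011 (3)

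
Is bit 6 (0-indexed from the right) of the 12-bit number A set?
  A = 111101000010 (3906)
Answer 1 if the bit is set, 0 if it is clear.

Bit 6 is the 7th from the right.
  111101000010
       ^
That bit is 1.

Answer: 1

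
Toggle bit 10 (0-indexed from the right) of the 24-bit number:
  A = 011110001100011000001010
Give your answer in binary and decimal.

Mask = 1 << 10 = 000000000000010000000000
Bit 10 of A is 1; XOR with the mask flips it to 0.
  011110001100011000001010
^ 000000000000010000000000
--------------------------
  011110001100001000001010

Answer: 011110001100001000001010 (7913994)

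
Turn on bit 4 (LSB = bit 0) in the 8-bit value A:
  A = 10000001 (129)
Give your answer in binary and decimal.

Mask = 1 << 4 = 00010000
Bit 4 of A is 0, so OR-ing with the mask flips it to 1.
  10000001
| 00010000
----------
  10010001

Answer: 10010001 (145)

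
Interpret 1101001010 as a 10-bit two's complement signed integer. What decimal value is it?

MSB is 1, so the value is negative. Find the magnitude:
1. Invert bits:  0010110101
2. Add 1:        0010110110  = 182
3. Apply sign:   -182

Answer: -182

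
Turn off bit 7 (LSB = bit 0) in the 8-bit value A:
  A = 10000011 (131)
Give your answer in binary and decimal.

Mask = ~(1 << 7) = 01111111
Bit 7 of A is 1, so AND-ing with the mask clears it to 0.
  10000011
& 01111111
----------
  00000011

Answer: 00000011 (3)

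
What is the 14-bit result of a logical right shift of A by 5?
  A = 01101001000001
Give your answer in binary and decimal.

Logical shift right by 5: drop the bottom 5 bit(s), prepend 5 zero(s) on the left.
  01101001000001  ->  keep [011010010], discard [00001], prepend 00000
= 00000011010010

Answer: 00000011010010 (210)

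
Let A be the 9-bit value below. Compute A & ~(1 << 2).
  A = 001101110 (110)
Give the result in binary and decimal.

Mask = ~(1 << 2) = 111111011
Bit 2 of A is 1, so AND-ing with the mask clears it to 0.
  001101110
& 111111011
-----------
  001101010

Answer: 001101010 (106)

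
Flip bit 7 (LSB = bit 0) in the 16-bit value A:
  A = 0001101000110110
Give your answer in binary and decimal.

Mask = 1 << 7 = 0000000010000000
Bit 7 of A is 0; XOR with the mask flips it to 1.
  0001101000110110
^ 0000000010000000
------------------
  0001101010110110

Answer: 0001101010110110 (6838)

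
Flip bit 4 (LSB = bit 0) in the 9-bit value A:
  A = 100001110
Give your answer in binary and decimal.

Mask = 1 << 4 = 000010000
Bit 4 of A is 0; XOR with the mask flips it to 1.
  100001110
^ 000010000
-----------
  100011110

Answer: 100011110 (286)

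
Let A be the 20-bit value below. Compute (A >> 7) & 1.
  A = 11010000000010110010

Bit 7 is the 8th from the right.
  11010000000010110010
              ^
That bit is 1.

Answer: 1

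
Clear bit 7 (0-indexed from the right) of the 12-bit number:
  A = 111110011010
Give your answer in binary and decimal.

Mask = ~(1 << 7) = 111101111111
Bit 7 of A is 1, so AND-ing with the mask clears it to 0.
  111110011010
& 111101111111
--------------
  111100011010

Answer: 111100011010 (3866)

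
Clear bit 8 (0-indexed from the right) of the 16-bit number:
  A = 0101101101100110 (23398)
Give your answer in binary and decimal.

Mask = ~(1 << 8) = 1111111011111111
Bit 8 of A is 1, so AND-ing with the mask clears it to 0.
  0101101101100110
& 1111111011111111
------------------
  0101101001100110

Answer: 0101101001100110 (23142)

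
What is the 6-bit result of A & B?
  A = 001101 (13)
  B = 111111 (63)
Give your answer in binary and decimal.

Apply & to each column (1 only where both bits are 1):
  001101
& 111111
--------
  001101

Answer: 001101 (13)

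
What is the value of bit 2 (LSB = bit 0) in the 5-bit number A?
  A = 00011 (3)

Bit 2 is the 3rd from the right.
  00011
    ^
That bit is 0.

Answer: 0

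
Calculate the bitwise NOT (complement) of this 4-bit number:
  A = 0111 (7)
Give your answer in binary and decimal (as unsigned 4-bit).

Flip each bit (0->1, 1->0):
  0111
  1000

Answer: 1000 (8)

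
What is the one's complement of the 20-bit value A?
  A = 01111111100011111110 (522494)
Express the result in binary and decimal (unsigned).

Flip each bit (0->1, 1->0):
  01111111100011111110
  10000000011100000001

Answer: 10000000011100000001 (526081)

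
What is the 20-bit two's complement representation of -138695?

1. Binary of +138695:  00100001110111000111
2. Invert bits:     11011110001000111000
3. Add 1:           11011110001000111001

Answer: 11011110001000111001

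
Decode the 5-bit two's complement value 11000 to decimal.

MSB is 1, so the value is negative. Find the magnitude:
1. Invert bits:  00111
2. Add 1:        01000  = 8
3. Apply sign:   -8

Answer: -8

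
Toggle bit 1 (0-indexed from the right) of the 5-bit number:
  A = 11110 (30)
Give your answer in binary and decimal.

Mask = 1 << 1 = 00010
Bit 1 of A is 1; XOR with the mask flips it to 0.
  11110
^ 00010
-------
  11100

Answer: 11100 (28)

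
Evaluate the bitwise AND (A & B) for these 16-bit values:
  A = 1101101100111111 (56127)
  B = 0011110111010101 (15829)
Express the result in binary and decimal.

Apply & to each column (1 only where both bits are 1):
  1101101100111111
& 0011110111010101
------------------
  0001100100010101

Answer: 0001100100010101 (6421)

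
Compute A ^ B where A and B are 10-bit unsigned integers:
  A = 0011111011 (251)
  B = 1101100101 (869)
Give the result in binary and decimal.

Apply ^ to each column (1 where bits differ):
  0011111011
^ 1101100101
------------
  1110011110

Answer: 1110011110 (926)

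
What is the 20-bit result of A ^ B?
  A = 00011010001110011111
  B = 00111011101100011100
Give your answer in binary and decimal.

Apply ^ to each column (1 where bits differ):
  00011010001110011111
^ 00111011101100011100
----------------------
  00100001100010000011

Answer: 00100001100010000011 (137347)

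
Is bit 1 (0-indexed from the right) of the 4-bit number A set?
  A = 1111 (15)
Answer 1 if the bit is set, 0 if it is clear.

Bit 1 is the 2nd from the right.
  1111
    ^
That bit is 1.

Answer: 1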